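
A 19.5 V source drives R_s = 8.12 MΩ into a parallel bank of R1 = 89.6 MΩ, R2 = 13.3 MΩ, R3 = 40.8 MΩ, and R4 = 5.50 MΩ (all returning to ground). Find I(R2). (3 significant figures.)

I ≈ 0.434 µA

Equivalent of the parallel group: R_p = 3.417 MΩ.
V_A = 19.5 × 3.417/11.54 = 5.775 V.
Branch current I = V_A/R2 = 5.775/13.3 = 0.4342 µA.
(Equivalently: I_total = 1.690 µA, then current-divider fraction G_k/ΣG = 0.2569.)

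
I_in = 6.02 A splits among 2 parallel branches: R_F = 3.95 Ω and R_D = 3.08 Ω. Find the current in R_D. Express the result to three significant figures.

With just two branches, the current splits inversely with resistance.
I(R_D) = 6.02 × 3.95/(3.95 + 3.08) = 6.02 × 0.5619 = 3.383 A.

I ≈ 3.38 A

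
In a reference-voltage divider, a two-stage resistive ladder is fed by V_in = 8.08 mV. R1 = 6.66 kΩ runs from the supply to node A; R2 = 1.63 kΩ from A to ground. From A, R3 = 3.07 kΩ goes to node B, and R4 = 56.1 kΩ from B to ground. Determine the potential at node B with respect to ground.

V_B ≈ 1.47 mV

Node A sees R2 in parallel with the series input of stage 2, R3 + R4 = 59.17 kΩ.
Effective lower resistance at A: R2 ‖ 59.17 = 1.586 kΩ.
V_A = 8.08 × 1.586/(6.66 + 1.586) = 1.554 mV.
Then the unloaded second divider: V_B = V_A × R4/(R3+R4) = 1.554 × 0.9481 = 1.474 mV.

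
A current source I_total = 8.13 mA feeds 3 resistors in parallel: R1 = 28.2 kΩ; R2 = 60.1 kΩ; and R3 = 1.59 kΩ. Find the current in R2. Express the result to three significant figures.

Total conductance ΣG = 1/28.2 + 1/60.1 + 1/1.59 = 0.6810 (units of 1/kΩ).
Current divider: I(R2) = I_total · G_k/ΣG = 8.13 × (0.01664/0.6810) = 8.13 × 0.02443 = 0.1986 mA.

I ≈ 0.199 mA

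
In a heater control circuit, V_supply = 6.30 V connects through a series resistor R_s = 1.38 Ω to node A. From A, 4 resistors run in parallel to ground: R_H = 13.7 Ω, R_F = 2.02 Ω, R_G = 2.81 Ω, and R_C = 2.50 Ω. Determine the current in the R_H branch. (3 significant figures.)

I ≈ 0.163 A

Parallel bank: R_p = 1/(1/13.7 + 1/2.02 + 1/2.81 + 1/2.50) = 0.7553 Ω.
Node voltage V_A = V_supply · R_p/(R_s + R_p) = 6.30 × 0.3537 = 2.229 V.
Branch current I = V_A/R_H = 2.229/13.7 = 0.1627 A.
(Equivalently: I_total = 2.950 A, then current-divider fraction G_k/ΣG = 0.05513.)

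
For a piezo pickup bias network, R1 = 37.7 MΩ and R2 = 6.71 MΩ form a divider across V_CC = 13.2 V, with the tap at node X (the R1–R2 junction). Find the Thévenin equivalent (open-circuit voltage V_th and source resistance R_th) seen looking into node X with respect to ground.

V_th ≈ 1.99 V, R_th ≈ 5.70 MΩ

Open-circuit (no load on X): V_th = V_CC · R2/(R1 + R2) = 13.2 × 6.71/(37.70 + 6.71) = 1.994 V.
Looking into X with the source shorted: R_th = R1·R2/(R1+R2) = 37.70 × 6.71/44.41 = 5.696 MΩ.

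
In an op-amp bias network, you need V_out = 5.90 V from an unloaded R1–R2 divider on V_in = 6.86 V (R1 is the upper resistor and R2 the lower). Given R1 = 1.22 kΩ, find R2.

Required fraction k = V_out/V_in = 0.8601.
So R2 = R1 · V_out/(V_in − V_out) = 1.22 × 5.90/(6.86 − 5.90) = 1.22 × 6.146 = 7.498 kΩ.

R2 ≈ 7.50 kΩ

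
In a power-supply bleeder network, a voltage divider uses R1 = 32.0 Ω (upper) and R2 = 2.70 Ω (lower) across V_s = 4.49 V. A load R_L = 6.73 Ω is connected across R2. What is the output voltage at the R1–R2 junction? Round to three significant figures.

First combine the lower leg with the load: R2 ‖ R_L = 1.927 Ω.
Now apply the divider: V_out = 4.49 × 0.05680 = 0.2550 V.

V_out ≈ 0.255 V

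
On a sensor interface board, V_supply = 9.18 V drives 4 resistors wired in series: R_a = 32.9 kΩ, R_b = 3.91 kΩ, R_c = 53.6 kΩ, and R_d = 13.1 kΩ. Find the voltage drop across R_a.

Total series resistance ΣR = 32.9 + 3.91 + 53.6 + 13.1 = 103.5 kΩ.
Voltage divider: V = V_supply · (32.90 / 103.5) = 9.18 × 0.3178 = 2.918 V.

V ≈ 2.92 V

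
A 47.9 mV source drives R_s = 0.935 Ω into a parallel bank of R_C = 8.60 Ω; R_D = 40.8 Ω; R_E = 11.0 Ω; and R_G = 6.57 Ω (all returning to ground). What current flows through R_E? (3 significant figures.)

I ≈ 3.20 mA

Equivalent of the parallel group: R_p = 2.605 Ω.
Node voltage V_A = V_CC · R_p/(R_s + R_p) = 47.9 × 0.7359 = 35.25 mV.
I(R_E) = V_A / R_E = 35.25/11.0 = 3.204 mA.
(Check via current divider: I_total = 13.53 mA; share G_k/ΣG = 0.2368 → same result.)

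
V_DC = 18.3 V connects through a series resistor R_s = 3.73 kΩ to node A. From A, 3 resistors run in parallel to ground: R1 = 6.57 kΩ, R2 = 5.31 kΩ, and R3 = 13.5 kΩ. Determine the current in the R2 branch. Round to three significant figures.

I ≈ 1.35 mA

Parallel bank: R_p = 1/(1/6.57 + 1/5.31 + 1/13.5) = 2.412 kΩ.
V_A = 18.3 × 2.412/6.142 = 7.186 V.
Branch current I = V_A/R2 = 7.186/5.31 = 1.353 mA.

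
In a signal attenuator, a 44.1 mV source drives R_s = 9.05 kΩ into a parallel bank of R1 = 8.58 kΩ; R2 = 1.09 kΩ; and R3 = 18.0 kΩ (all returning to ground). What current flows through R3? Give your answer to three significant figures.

Equivalent of the parallel group: R_p = 0.9178 kΩ.
V_A = 44.1 × 0.9178/9.968 = 4.061 mV.
Branch current I = V_A/R3 = 4.061/18.0 = 0.2256 µA.

I ≈ 0.226 µA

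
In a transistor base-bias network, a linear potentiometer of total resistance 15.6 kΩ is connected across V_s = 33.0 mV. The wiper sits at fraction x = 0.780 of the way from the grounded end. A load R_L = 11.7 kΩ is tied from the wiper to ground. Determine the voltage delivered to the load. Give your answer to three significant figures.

V_out ≈ 20.9 mV

The pot divides into 3.432 kΩ above the wiper and 12.17 kΩ below.
R_L loads the lower segment: effective lower R = 5.965 kΩ.
Then V_out = V_s · 5.965/(3.432 + 5.965) = 20.95 mV.
(Unloaded: V_out = x·V_s = 25.7 mV.)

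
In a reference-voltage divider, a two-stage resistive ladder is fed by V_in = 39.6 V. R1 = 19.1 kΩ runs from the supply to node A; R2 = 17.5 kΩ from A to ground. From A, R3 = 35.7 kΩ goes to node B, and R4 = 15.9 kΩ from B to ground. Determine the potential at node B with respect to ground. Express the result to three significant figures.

The second stage (R3 + R4 = 51.60 kΩ) loads node A in parallel with R2.
Effective lower resistance at A: R2 ‖ 51.60 = 13.07 kΩ.
So V_A = 39.6 × 0.4062 = 16.09 V.
Stage 2 is unloaded, so V_B = V_A · R4/(R3+R4) = 16.09 × 15.9/51.60 = 4.957 V.

V_B ≈ 4.96 V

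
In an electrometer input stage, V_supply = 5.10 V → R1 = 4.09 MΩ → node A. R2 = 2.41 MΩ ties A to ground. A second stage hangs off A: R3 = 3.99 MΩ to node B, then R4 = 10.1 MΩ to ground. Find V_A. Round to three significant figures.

The second stage (R3 + R4 = 14.09 MΩ) loads node A in parallel with R2.
R2 ‖ (R3+R4) = 2.058 MΩ.
So V_A = 5.10 × 0.3347 = 1.707 V.

V_A ≈ 1.71 V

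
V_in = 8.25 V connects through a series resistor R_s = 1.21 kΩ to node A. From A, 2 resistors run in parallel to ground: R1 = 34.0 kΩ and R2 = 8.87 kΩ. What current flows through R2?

Combine the parallel branches: R_p = (1/34.0 + 1/8.87)⁻¹ = 7.035 kΩ.
Node voltage V_A = V_in · R_p/(R_s + R_p) = 8.25 × 0.8532 = 7.039 V.
I(R2) = V_A / R2 = 7.039/8.87 = 0.7936 mA.

I ≈ 0.794 mA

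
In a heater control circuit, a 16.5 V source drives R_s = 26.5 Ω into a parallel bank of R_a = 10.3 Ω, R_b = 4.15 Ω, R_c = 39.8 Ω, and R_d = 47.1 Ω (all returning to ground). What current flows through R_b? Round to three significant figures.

I ≈ 0.355 A

Combine the parallel branches: R_p = (1/10.3 + 1/4.15 + 1/39.8 + 1/47.1)⁻¹ = 2.601 Ω.
V_A = 16.5 × 2.601/29.10 = 1.475 V.
I(R_b) = V_A / R_b = 1.475/4.15 = 0.3554 A.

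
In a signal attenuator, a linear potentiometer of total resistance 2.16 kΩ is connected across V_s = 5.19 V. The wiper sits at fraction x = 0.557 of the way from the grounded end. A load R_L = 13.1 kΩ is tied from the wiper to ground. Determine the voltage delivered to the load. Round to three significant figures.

V_out ≈ 2.78 V

The pot divides into 0.9569 kΩ above the wiper and 1.203 kΩ below.
(x·R_p) ‖ R_L = 1.102 kΩ.
Then V_out = V_s · 1.102/(0.9569 + 1.102) = 2.778 V.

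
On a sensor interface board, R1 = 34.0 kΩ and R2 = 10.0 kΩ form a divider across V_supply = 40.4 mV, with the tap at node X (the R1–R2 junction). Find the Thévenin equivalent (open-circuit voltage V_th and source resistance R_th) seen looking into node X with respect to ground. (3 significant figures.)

V_th is the unloaded tap voltage: V_supply · R2/(R1+R2) = 40.4 × 0.2273 = 9.182 mV.
Zeroing V_supply shorts the top of R1 to ground, so R_th = R1 ‖ R2 = 7.727 kΩ.

V_th ≈ 9.18 mV, R_th ≈ 7.73 kΩ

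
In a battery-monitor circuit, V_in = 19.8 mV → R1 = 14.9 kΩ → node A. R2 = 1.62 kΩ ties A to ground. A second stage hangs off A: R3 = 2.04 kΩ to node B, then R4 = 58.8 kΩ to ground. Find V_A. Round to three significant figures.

Node A sees R2 in parallel with the series input of stage 2, R3 + R4 = 60.84 kΩ.
R2 ‖ (R3+R4) = 1.578 kΩ.
V_A = 19.8 × 1.578/(14.9 + 1.578) = 1.896 mV.

V_A ≈ 1.90 mV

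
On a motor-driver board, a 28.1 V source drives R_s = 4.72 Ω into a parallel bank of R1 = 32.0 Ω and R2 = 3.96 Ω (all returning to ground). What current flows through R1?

I ≈ 0.375 A

Equivalent of the parallel group: R_p = 3.524 Ω.
V_A by voltage divider: V_A = 28.1 × 3.524/(4.72 + 3.524) = 12.01 V.
Branch current I = V_A/R1 = 12.01/32.0 = 0.3754 A.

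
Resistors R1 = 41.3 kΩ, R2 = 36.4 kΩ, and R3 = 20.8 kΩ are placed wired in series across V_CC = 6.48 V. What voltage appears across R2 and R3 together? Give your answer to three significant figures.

V ≈ 3.76 V

Total series resistance ΣR = 41.3 + 36.4 + 20.8 = 98.50 kΩ.
R_{R2..R3} = 36.4 + 20.8 = 57.20 kΩ.
Voltage divider: V = V_CC · (57.20 / 98.50) = 6.48 × 0.5807 = 3.763 V.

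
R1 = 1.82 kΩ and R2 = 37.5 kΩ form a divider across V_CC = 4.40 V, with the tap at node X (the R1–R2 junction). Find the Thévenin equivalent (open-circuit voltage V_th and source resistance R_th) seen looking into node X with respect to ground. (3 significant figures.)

V_th ≈ 4.20 V, R_th ≈ 1.74 kΩ

V_th is the unloaded tap voltage: V_CC · R2/(R1+R2) = 4.40 × 0.9537 = 4.196 V.
Zeroing V_CC shorts the top of R1 to ground, so R_th = R1 ‖ R2 = 1.736 kΩ.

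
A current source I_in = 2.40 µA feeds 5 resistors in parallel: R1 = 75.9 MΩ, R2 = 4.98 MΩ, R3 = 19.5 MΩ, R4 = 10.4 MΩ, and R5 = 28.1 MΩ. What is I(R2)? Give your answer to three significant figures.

I ≈ 1.21 µA

Total conductance ΣG = 1/75.9 + 1/4.98 + 1/19.5 + 1/10.4 + 1/28.1 = 0.3970 (units of 1/MΩ).
By the current-divider rule, I = I_in · G_k/ΣG = 2.40 × 0.5058 = 1.214 µA.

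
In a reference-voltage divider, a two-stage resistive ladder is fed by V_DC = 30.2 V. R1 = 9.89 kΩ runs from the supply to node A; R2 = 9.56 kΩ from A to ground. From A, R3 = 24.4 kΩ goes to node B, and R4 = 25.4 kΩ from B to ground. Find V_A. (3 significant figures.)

The second stage (R3 + R4 = 49.80 kΩ) loads node A in parallel with R2.
Effective lower resistance at A: R2 ‖ 49.80 = 8.020 kΩ.
V_A = 30.2 × 8.020/(9.89 + 8.020) = 13.52 V.

V_A ≈ 13.5 V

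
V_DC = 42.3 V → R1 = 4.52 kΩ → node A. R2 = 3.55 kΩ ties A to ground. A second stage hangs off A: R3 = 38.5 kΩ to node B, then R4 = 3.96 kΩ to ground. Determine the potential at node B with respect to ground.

Node A sees R2 in parallel with the series input of stage 2, R3 + R4 = 42.46 kΩ.
Effective lower resistance at A: R2 ‖ 42.46 = 3.276 kΩ.
V_A = 42.3 × 3.276/(4.52 + 3.276) = 17.78 V.
Stage 2 is unloaded, so V_B = V_A · R4/(R3+R4) = 17.78 × 3.96/42.46 = 1.658 V.

V_B ≈ 1.66 V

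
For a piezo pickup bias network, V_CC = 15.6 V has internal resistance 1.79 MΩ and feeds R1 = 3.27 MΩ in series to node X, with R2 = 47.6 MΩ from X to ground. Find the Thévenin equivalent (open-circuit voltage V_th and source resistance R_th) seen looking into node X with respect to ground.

R1' = 1.79 + 3.27 = 5.060 MΩ (source resistance + R1).
V_th is the unloaded tap voltage: V_CC · R2/(R1'+R2) = 15.6 × 0.9039 = 14.10 V.
Looking into X with the source shorted: R_th = R1'·R2/(R1'+R2) = 5.060 × 47.6/52.66 = 4.574 MΩ.

V_th ≈ 14.1 V, R_th ≈ 4.57 MΩ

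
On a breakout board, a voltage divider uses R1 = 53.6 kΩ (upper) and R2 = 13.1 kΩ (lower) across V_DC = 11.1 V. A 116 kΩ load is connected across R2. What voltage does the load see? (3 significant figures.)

The load sits in parallel with R2, giving an effective lower resistance R2' = R2·R_L/(R2+R_L) = 11.77 kΩ.
Then V_out = V_DC · R2'/(R1 + R2') = 11.1 × 11.77/65.37 = 1.999 V.

V_out ≈ 2.00 V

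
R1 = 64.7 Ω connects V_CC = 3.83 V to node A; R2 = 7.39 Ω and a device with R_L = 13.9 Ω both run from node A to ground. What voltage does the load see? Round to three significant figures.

V_out ≈ 0.266 V

R2 ‖ R_L = (7.39 × 13.9)/(7.39 + 13.9) = 4.825 Ω.
Now apply the divider: V_out = 3.83 × 0.06940 = 0.2658 V.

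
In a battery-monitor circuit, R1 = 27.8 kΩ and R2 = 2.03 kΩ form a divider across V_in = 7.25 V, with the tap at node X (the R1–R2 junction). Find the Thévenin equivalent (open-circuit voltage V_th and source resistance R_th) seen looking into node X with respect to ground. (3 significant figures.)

V_th ≈ 0.493 V, R_th ≈ 1.89 kΩ

With X open, the divider is unloaded: V_th = 7.25 × 2.03/29.83 = 0.4934 V.
With V_in suppressed (replaced by a short), R_th = R1 ‖ R2 = (27.80 × 2.03)/(27.80 + 2.03) = 1.892 kΩ.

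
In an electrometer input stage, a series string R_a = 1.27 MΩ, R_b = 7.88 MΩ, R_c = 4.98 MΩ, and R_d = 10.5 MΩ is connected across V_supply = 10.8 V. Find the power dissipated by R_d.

ΣR = 24.63 MΩ → I = 10.8/24.63 = 0.4385 µA.
P = I²R = 0.1923 × 10.5 = 2.019 µW.

P ≈ 2.02 µW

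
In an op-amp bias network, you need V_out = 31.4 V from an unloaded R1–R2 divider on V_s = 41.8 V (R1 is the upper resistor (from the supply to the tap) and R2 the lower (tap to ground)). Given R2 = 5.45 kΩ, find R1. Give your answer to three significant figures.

The divider ratio is R2/(R1+R2) = 31.4/41.8 = 0.7512.
Rearranging, R1 = R2·(1−k)/k = 5.45 × 0.3312 = 1.805 kΩ.

R1 ≈ 1.81 kΩ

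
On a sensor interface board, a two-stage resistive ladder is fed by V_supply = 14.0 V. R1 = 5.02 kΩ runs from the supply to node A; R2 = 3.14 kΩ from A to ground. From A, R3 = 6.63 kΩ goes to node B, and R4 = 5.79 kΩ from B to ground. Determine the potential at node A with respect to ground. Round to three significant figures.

V_A ≈ 4.66 V

Looking into the second stage from A: R3 + R4 = 12.42 kΩ appears in parallel with R2.
R2 ‖ (R3+R4) = 2.506 kΩ.
So V_A = 14.0 × 0.3330 = 4.662 V.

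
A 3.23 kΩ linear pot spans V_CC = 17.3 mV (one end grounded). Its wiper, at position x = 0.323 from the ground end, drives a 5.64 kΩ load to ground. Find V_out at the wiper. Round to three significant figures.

Lower segment x·R_p = 1.043 kΩ; upper segment (1−x)·R_p = 2.187 kΩ.
(x·R_p) ‖ R_L = 0.8804 kΩ.
Then V_out = V_CC · 0.8804/(2.187 + 0.8804) = 4.966 mV.

V_out ≈ 4.97 mV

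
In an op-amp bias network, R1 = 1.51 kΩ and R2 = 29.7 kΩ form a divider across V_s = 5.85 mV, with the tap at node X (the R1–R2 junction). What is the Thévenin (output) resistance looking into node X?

Looking into X with the source shorted: R_th = R1·R2/(R1+R2) = 1.510 × 29.7/31.21 = 1.437 kΩ.

R_th ≈ 1.44 kΩ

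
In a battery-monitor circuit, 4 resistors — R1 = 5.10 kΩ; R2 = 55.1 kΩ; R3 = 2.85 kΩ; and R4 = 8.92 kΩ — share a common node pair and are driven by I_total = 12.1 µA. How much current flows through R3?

ΣG = 1/5.10 + 1/55.1 + 1/2.85 + 1/8.92 = 0.6772.
Current divider: I(R3) = I_total · G_k/ΣG = 12.1 × (0.3509/0.6772) = 12.1 × 0.5181 = 6.269 µA.

I ≈ 6.27 µA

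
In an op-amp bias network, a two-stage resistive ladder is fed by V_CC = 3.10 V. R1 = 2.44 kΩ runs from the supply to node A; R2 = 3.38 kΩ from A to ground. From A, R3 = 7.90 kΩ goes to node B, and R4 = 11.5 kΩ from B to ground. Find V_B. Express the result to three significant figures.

Looking into the second stage from A: R3 + R4 = 19.40 kΩ appears in parallel with R2.
Effective lower resistance at A: R2 ‖ 19.40 = 2.878 kΩ.
V_A = 3.10 × 2.878/(2.44 + 2.878) = 1.678 V.
Stage 2 is unloaded, so V_B = V_A · R4/(R3+R4) = 1.678 × 11.5/19.40 = 0.9946 V.

V_B ≈ 0.995 V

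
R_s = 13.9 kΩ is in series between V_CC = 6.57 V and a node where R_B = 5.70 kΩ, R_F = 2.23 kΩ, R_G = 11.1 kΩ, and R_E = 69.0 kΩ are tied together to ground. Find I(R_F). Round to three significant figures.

I ≈ 0.265 mA

Parallel bank: R_p = 1/(1/5.70 + 1/2.23 + 1/11.1 + 1/69.0) = 1.373 kΩ.
V_A by voltage divider: V_A = 6.57 × 1.373/(13.9 + 1.373) = 0.5905 V.
Branch current I = V_A/R_F = 0.5905/2.23 = 0.2648 mA.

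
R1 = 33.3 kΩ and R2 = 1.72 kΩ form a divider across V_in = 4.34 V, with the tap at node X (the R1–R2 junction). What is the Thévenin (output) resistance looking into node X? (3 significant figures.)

Looking into X with the source shorted: R_th = R1·R2/(R1+R2) = 33.30 × 1.72/35.02 = 1.636 kΩ.

R_th ≈ 1.64 kΩ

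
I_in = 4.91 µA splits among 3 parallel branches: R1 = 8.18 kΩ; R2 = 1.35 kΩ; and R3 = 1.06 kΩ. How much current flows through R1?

I ≈ 0.332 µA

Total conductance ΣG = 1/8.18 + 1/1.35 + 1/1.06 = 1.806 (units of 1/kΩ).
Current divider: I(R1) = I_in · G_k/ΣG = 4.91 × (0.1222/1.806) = 4.91 × 0.06768 = 0.3323 µA.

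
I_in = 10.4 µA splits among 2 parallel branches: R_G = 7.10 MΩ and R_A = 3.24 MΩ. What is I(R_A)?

I ≈ 7.14 µA

With just two branches, the current splits inversely with resistance.
So I = 10.4 × 7.10/10.34 = 7.141 µA.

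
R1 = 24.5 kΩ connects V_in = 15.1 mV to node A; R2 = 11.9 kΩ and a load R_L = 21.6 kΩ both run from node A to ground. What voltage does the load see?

V_out ≈ 3.60 mV

First combine the lower leg with the load: R2 ‖ R_L = 7.673 kΩ.
Voltage divider with the loaded lower leg: V_out = 15.1 × 7.673/(24.5 + 7.673) = 15.1 × 0.2385 = 3.601 mV.
(Unloaded it would be 4.94 mV; the load pulls it down.)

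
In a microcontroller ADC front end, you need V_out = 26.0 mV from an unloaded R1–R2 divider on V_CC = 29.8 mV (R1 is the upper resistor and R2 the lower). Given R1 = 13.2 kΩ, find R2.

Required fraction k = V_out/V_CC = 0.8725.
So R2 = R1 · V_out/(V_CC − V_out) = 13.2 × 26.0/(29.8 − 26.0) = 13.2 × 6.842 = 90.32 kΩ.

R2 ≈ 90.3 kΩ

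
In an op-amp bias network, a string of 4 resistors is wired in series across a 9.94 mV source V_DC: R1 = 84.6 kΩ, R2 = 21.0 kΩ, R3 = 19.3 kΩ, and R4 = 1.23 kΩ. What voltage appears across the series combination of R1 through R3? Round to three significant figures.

V ≈ 9.84 mV

Series total: ΣR = 84.6 + 21.0 + 19.3 + 1.23 = 126.1 kΩ.
R_{R1..R3} = 84.6 + 21.0 + 19.3 = 124.9 kΩ.
Voltage divider: V = V_DC · (124.9 / 126.1) = 9.94 × 0.9902 = 9.843 mV.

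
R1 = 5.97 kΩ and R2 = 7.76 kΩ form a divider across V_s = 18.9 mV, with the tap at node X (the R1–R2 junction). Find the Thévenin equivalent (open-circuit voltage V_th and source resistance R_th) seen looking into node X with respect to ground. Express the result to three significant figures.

V_th ≈ 10.7 mV, R_th ≈ 3.37 kΩ

Open-circuit (no load on X): V_th = V_s · R2/(R1 + R2) = 18.9 × 7.76/(5.970 + 7.76) = 10.68 mV.
Looking into X with the source shorted: R_th = R1·R2/(R1+R2) = 5.970 × 7.76/13.73 = 3.374 kΩ.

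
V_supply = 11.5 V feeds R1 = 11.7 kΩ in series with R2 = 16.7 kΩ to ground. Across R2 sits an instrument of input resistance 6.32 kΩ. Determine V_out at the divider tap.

R2 ‖ R_L = (16.7 × 6.32)/(16.7 + 6.32) = 4.585 kΩ.
Then V_out = V_supply · R2'/(R1 + R2') = 11.5 × 4.585/16.28 = 3.238 V.

V_out ≈ 3.24 V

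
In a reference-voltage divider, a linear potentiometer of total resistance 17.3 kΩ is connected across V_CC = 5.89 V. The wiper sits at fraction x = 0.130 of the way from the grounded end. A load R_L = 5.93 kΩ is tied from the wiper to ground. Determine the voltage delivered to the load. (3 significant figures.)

V_out ≈ 0.576 V

Lower segment x·R_p = 2.249 kΩ; upper segment (1−x)·R_p = 15.05 kΩ.
R_L loads the lower segment: effective lower R = 1.631 kΩ.
Then V_out = V_CC · 1.631/(15.05 + 1.631) = 0.5757 V.
(Unloaded: V_out = x·V_CC = 0.766 V.)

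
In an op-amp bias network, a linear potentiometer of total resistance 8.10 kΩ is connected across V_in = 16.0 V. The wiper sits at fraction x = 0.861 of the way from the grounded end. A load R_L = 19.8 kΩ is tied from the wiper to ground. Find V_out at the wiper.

V_out ≈ 13.1 V

Split the track: R_lower = x·R_p = 6.974 kΩ, R_upper = (1−x)·R_p = 1.126 kΩ.
(x·R_p) ‖ R_L = 5.157 kΩ.
Loaded-divider output: V_out = 16.0 × 0.8208 = 13.13 V.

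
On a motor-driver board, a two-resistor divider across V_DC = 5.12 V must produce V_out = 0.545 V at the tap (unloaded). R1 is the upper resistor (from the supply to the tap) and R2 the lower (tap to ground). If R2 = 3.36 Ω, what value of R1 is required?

R1 ≈ 28.2 Ω

Required fraction k = V_out/V_DC = 0.1064.
Rearranging, R1 = R2·(1−k)/k = 3.36 × 8.394 = 28.21 Ω.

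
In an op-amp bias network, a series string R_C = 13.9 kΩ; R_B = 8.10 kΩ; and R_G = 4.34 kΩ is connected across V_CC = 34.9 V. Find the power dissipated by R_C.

P ≈ 24.4 mW

The common current is I = 34.9/26.34 = 1.325 mA.
P = I²R = 1.756 × 13.9 = 24.40 mW.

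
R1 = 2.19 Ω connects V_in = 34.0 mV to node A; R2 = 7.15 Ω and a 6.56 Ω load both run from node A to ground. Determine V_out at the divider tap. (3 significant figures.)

V_out ≈ 20.7 mV

First combine the lower leg with the load: R2 ‖ R_L = 3.421 Ω.
Now apply the divider: V_out = 34.0 × 0.6097 = 20.73 mV.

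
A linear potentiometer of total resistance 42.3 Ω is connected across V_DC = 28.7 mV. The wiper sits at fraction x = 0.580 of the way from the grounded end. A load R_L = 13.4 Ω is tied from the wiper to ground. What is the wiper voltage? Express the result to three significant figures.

V_out ≈ 9.41 mV

Split the track: R_lower = x·R_p = 24.53 Ω, R_upper = (1−x)·R_p = 17.77 Ω.
(x·R_p) ‖ R_L = 8.667 Ω.
Loaded-divider output: V_out = 28.7 × 0.3279 = 9.410 mV.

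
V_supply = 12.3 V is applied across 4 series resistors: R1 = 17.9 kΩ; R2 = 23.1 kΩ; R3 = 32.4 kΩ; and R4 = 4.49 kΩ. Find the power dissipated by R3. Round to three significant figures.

P ≈ 0.808 mW

Series current I = V_supply/ΣR = 12.3/77.89 = 0.1579 mA.
V(R3) = I·R = 5.116 V; P = V·I = 5.116 × 0.1579 = 0.8080 mW.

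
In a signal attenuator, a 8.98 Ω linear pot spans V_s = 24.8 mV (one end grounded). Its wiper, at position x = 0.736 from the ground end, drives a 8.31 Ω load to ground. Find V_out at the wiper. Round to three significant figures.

The pot divides into 2.371 Ω above the wiper and 6.609 Ω below.
(x·R_p) ‖ R_L = 3.681 Ω.
Then V_out = V_s · 3.681/(2.371 + 3.681) = 15.09 mV.

V_out ≈ 15.1 mV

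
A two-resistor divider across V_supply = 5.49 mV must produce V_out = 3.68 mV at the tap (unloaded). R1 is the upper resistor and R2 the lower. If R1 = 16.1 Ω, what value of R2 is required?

V_out/V_supply = R2/(R1+R2) = 0.6703.
R2 = R1 · 0.6703/(1 − 0.6703) = 32.73 Ω.

R2 ≈ 32.7 Ω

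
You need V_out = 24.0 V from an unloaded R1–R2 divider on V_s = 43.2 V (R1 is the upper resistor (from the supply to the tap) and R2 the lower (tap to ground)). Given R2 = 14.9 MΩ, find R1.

R1 ≈ 11.9 MΩ

The divider ratio is R2/(R1+R2) = 24.0/43.2 = 0.5556.
So R1 = R2 · (V_s/V_out − 1) = 14.9 × (43.2/24.0 − 1) = 14.9 × 0.8000 = 11.92 MΩ.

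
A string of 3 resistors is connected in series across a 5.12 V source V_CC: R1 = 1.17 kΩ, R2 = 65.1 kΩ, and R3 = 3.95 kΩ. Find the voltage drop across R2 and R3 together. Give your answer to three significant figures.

V ≈ 5.03 V

ΣR = 1.17 + 65.1 + 3.95 = 70.22 kΩ.
R_{R2..R3} = 65.1 + 3.95 = 69.05 kΩ.
Voltage divider: V = V_CC · (69.05 / 70.22) = 5.12 × 0.9833 = 5.035 V.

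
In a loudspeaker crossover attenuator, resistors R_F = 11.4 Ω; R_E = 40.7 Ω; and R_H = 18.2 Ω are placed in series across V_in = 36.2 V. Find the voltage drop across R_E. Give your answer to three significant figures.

Series total: ΣR = 11.4 + 40.7 + 18.2 = 70.30 Ω.
V = V_in · R/ΣR = 36.2 × 0.5789 = 20.96 V.

V ≈ 21.0 V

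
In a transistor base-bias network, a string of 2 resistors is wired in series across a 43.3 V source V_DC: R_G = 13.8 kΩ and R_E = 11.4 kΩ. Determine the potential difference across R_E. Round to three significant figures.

Total series resistance ΣR = 13.8 + 11.4 = 25.20 kΩ.
Voltage divider: V = V_DC · (11.40 / 25.20) = 43.3 × 0.4524 = 19.59 V.

V ≈ 19.6 V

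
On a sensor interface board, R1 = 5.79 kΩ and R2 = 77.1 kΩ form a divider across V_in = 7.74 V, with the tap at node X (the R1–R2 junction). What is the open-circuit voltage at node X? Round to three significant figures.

V_th ≈ 7.20 V

V_th is the unloaded tap voltage: V_in · R2/(R1+R2) = 7.74 × 0.9301 = 7.199 V.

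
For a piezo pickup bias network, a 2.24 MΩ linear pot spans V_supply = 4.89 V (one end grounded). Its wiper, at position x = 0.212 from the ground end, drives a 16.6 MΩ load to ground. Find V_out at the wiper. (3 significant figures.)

V_out ≈ 1.01 V

Lower segment x·R_p = 0.4749 MΩ; upper segment (1−x)·R_p = 1.765 MΩ.
R_L loads the lower segment: effective lower R = 0.4617 MΩ.
V_out = 4.89 × 0.4617/(1.765 + 0.4617) = 1.014 V.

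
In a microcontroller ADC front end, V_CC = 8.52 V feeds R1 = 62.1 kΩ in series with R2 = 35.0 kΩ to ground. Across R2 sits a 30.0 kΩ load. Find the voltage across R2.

V_out ≈ 1.76 V

The load sits in parallel with R2, giving an effective lower resistance R2' = R2·R_L/(R2+R_L) = 16.15 kΩ.
Voltage divider with the loaded lower leg: V_out = 8.52 × 16.15/(62.1 + 16.15) = 8.52 × 0.2064 = 1.759 V.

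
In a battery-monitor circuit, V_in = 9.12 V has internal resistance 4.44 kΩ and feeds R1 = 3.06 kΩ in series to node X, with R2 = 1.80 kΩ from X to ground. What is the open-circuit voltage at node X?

R1' = 4.44 + 3.06 = 7.500 kΩ (source resistance + R1).
V_th is the unloaded tap voltage: V_in · R2/(R1'+R2) = 9.12 × 0.1935 = 1.765 V.

V_th ≈ 1.77 V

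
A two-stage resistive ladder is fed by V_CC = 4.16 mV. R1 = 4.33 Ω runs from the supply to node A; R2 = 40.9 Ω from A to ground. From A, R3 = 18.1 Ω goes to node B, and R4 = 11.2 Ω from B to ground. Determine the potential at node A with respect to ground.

The second stage (R3 + R4 = 29.30 Ω) loads node A in parallel with R2.
Effective lower resistance at A: R2 ‖ 29.30 = 17.07 Ω.
V_A = 4.16 × 17.07/(4.33 + 17.07) = 3.318 mV.

V_A ≈ 3.32 mV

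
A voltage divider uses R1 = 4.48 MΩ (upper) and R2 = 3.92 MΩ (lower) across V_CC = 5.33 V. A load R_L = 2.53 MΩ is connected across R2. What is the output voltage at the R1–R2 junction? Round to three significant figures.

R2 ‖ R_L = (3.92 × 2.53)/(3.92 + 2.53) = 1.538 MΩ.
Then V_out = V_CC · R2'/(R1 + R2') = 5.33 × 1.538/6.018 = 1.362 V.

V_out ≈ 1.36 V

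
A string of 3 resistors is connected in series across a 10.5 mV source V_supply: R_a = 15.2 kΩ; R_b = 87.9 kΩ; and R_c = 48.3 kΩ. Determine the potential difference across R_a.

V ≈ 1.05 mV

Total series resistance ΣR = 15.2 + 87.9 + 48.3 = 151.4 kΩ.
Voltage divider: V = V_supply · (15.20 / 151.4) = 10.5 × 0.1004 = 1.054 mV.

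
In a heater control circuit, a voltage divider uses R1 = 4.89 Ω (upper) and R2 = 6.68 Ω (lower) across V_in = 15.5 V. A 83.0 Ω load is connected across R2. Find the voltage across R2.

First combine the lower leg with the load: R2 ‖ R_L = 6.182 Ω.
Now apply the divider: V_out = 15.5 × 0.5584 = 8.655 V.

V_out ≈ 8.65 V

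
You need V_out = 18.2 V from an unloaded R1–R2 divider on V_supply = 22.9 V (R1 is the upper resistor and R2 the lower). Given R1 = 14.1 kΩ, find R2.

The divider ratio is R2/(R1+R2) = 18.2/22.9 = 0.7948.
Rearranging, R2 = R1·k/(1−k) = 14.1 × 3.872 = 54.60 kΩ.

R2 ≈ 54.6 kΩ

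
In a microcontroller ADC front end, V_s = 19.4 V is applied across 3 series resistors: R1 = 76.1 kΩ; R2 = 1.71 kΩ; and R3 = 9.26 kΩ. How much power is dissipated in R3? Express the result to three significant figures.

P ≈ 0.460 mW

The common current is I = 19.4/87.07 = 0.2228 mA.
P(R3) = I²·R3 = (0.2228)² × 9.26 = 0.4597 mW.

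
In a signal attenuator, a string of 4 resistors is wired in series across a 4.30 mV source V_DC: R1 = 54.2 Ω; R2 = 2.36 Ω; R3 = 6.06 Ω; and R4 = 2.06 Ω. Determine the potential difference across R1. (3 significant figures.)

Series total: ΣR = 54.2 + 2.36 + 6.06 + 2.06 = 64.68 Ω.
By the voltage-divider rule, V = 4.30 × 54.20/64.68 = 3.603 mV.

V ≈ 3.60 mV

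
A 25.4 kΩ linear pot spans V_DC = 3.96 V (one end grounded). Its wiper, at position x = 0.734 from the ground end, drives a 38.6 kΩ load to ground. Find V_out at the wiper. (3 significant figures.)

Lower segment x·R_p = 18.64 kΩ; upper segment (1−x)·R_p = 6.756 kΩ.
R_L loads the lower segment: effective lower R = 12.57 kΩ.
Loaded-divider output: V_out = 3.96 × 0.6504 = 2.576 V.

V_out ≈ 2.58 V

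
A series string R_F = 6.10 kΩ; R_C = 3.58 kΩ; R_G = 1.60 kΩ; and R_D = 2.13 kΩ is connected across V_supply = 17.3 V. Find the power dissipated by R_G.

ΣR = 13.41 kΩ → I = 17.3/13.41 = 1.290 mA.
P = I²R = 1.664 × 1.60 = 2.663 mW.

P ≈ 2.66 mW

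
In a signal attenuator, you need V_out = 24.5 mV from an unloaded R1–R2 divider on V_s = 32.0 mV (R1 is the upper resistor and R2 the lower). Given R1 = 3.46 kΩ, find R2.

R2 ≈ 11.3 kΩ

Required fraction k = V_out/V_s = 0.7656.
Rearranging, R2 = R1·k/(1−k) = 3.46 × 3.267 = 11.30 kΩ.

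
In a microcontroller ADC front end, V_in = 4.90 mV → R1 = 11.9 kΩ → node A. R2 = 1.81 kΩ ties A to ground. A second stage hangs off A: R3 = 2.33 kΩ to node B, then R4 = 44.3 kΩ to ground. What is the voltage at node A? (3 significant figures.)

The second stage (R3 + R4 = 46.63 kΩ) loads node A in parallel with R2.
Effective lower resistance at A: R2 ‖ 46.63 = 1.742 kΩ.
So V_A = 4.90 × 0.1277 = 0.6258 mV.

V_A ≈ 0.626 mV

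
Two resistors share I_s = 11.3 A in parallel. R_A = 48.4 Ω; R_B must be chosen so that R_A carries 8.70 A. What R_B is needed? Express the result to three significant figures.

R_B ≈ 162 Ω

Two-branch current divider: I_A = I_s · R_B/(R_A + R_B).
With f = 0.7699, R_B = R_A · f/(1−f) = 48.4 × 3.346 = 162.0 Ω.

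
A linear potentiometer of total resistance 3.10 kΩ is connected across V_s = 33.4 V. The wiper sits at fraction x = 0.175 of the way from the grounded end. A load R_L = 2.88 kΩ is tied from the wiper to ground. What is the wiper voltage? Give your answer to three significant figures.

V_out ≈ 5.06 V

The pot divides into 2.558 kΩ above the wiper and 0.5425 kΩ below.
(x·R_p) ‖ R_L = 0.4565 kΩ.
Loaded-divider output: V_out = 33.4 × 0.1515 = 5.059 V.
(Unloaded: V_out = x·V_s = 5.84 V.)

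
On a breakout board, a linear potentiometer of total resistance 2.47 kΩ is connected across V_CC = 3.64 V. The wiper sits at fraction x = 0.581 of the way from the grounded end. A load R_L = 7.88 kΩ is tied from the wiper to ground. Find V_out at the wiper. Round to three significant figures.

V_out ≈ 1.96 V

Split the track: R_lower = x·R_p = 1.435 kΩ, R_upper = (1−x)·R_p = 1.035 kΩ.
(x·R_p) ‖ R_L = 1.214 kΩ.
Then V_out = V_CC · 1.214/(1.035 + 1.214) = 1.965 V.
(Unloaded: V_out = x·V_CC = 2.11 V.)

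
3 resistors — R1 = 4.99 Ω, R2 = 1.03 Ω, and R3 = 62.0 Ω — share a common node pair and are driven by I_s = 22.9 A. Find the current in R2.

ΣG = 1/4.99 + 1/1.03 + 1/62.0 = 1.187.
R2 takes the fraction G_k/ΣG = 0.9709/1.187 = 0.8176, so I = 22.9 × 0.8176 = 18.72 A.

I ≈ 18.7 A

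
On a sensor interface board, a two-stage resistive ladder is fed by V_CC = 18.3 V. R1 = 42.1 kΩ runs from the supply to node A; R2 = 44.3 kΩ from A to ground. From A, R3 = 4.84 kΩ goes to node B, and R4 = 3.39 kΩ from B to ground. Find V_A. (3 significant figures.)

The second stage (R3 + R4 = 8.230 kΩ) loads node A in parallel with R2.
Effective lower resistance at A: R2 ‖ 8.230 = 6.941 kΩ.
So V_A = 18.3 × 0.1415 = 2.590 V.

V_A ≈ 2.59 V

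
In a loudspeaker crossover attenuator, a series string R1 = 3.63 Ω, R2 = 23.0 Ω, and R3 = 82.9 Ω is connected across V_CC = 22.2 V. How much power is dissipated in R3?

Series current I = V_CC/ΣR = 22.2/109.5 = 0.2027 A.
P = I²R = 0.04108 × 82.9 = 3.406 W.

P ≈ 3.41 W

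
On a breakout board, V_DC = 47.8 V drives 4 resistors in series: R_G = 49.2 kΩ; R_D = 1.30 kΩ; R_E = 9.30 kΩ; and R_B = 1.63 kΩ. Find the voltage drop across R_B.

Total series resistance ΣR = 49.2 + 1.30 + 9.30 + 1.63 = 61.43 kΩ.
V = V_DC · R/ΣR = 47.8 × 0.02653 = 1.268 V.

V ≈ 1.27 V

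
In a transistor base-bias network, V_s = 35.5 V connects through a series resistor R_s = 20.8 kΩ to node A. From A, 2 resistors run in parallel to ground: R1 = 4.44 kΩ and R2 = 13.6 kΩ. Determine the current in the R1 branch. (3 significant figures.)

I ≈ 1.11 mA

Parallel bank: R_p = 1/(1/4.44 + 1/13.6) = 3.347 kΩ.
V_A = 35.5 × 3.347/24.15 = 4.921 V.
Branch current I = V_A/R1 = 4.921/4.44 = 1.108 mA.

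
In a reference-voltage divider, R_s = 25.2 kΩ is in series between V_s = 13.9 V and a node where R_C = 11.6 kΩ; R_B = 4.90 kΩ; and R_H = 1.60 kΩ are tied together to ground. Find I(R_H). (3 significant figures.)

I ≈ 0.361 mA

Parallel bank: R_p = 1/(1/11.6 + 1/4.90 + 1/1.60) = 1.093 kΩ.
V_A = 13.9 × 1.093/26.29 = 0.5776 V.
Branch current I = V_A/R_H = 0.5776/1.60 = 0.3610 mA.
(Equivalently: I_total = 0.5287 mA, then current-divider fraction G_k/ΣG = 0.6828.)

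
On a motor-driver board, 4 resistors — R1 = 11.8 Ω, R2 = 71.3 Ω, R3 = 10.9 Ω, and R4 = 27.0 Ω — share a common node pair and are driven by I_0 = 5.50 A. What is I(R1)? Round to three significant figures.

I ≈ 2.05 A

ΣG = 1/11.8 + 1/71.3 + 1/10.9 + 1/27.0 = 0.2276.
R1 takes the fraction G_k/ΣG = 0.08475/0.2276 = 0.3724, so I = 5.50 × 0.3724 = 2.048 A.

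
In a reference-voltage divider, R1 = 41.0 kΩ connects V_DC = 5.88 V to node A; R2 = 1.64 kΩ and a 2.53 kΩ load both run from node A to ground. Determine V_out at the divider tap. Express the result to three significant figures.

V_out ≈ 0.139 V

First combine the lower leg with the load: R2 ‖ R_L = 0.9950 kΩ.
Now apply the divider: V_out = 5.88 × 0.02369 = 0.1393 V.
(Unloaded it would be 0.226 V; the load pulls it down.)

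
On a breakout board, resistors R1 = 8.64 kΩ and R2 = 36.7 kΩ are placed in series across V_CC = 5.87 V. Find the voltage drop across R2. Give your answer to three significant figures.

ΣR = 8.64 + 36.7 = 45.34 kΩ.
By the voltage-divider rule, V = 5.87 × 36.70/45.34 = 4.751 V.

V ≈ 4.75 V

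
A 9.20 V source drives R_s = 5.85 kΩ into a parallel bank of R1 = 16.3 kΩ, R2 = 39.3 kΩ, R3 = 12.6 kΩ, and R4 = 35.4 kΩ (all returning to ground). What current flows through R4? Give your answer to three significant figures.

I ≈ 0.122 mA

Equivalent of the parallel group: R_p = 5.144 kΩ.
V_A = 9.20 × 5.144/10.99 = 4.305 V.
I(R4) = V_A / R4 = 4.305/35.4 = 0.1216 mA.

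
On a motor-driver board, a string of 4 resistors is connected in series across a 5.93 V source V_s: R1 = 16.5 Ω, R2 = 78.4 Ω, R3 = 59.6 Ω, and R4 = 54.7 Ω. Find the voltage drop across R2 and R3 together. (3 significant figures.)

V ≈ 3.91 V

Total series resistance ΣR = 16.5 + 78.4 + 59.6 + 54.7 = 209.2 Ω.
R_{R2..R3} = 78.4 + 59.6 = 138.0 Ω.
Voltage divider: V = V_s · (138.0 / 209.2) = 5.93 × 0.6597 = 3.912 V.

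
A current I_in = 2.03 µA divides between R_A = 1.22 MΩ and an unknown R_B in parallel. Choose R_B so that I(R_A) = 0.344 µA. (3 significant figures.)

R_B ≈ 0.249 MΩ

In a two-way split, I_A/I_in = R_B/(R_A + R_B).
0.344/2.03 = R_B/(R_A + R_B) → R_B = R_A · (0.1695)/(1 − 0.1695) = 1.22 × 0.2040 = 0.2489 MΩ.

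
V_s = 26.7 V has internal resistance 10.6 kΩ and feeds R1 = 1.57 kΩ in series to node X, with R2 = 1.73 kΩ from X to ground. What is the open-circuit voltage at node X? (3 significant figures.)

V_th ≈ 3.32 V

R1' = 10.6 + 1.57 = 12.17 kΩ (source resistance + R1).
With X open, the divider is unloaded: V_th = 26.7 × 1.73/13.90 = 3.323 V.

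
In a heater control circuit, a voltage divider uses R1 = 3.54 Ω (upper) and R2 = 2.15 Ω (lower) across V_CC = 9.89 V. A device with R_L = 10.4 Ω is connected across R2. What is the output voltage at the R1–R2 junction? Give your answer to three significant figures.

R2 ‖ R_L = (2.15 × 10.4)/(2.15 + 10.4) = 1.782 Ω.
Now apply the divider: V_out = 9.89 × 0.3348 = 3.311 V.

V_out ≈ 3.31 V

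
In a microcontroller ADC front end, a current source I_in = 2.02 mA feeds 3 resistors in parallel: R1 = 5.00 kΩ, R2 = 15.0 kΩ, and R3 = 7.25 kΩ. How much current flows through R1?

I ≈ 0.999 mA

Total conductance ΣG = 1/5.00 + 1/15.0 + 1/7.25 = 0.4046 (units of 1/kΩ).
By the current-divider rule, I = I_in · G_k/ΣG = 2.02 × 0.4943 = 0.9985 mA.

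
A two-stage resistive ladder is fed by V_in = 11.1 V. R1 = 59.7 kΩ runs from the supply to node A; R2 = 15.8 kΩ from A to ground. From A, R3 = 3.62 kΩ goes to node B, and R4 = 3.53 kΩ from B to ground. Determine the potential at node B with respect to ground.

V_B ≈ 0.417 V

The second stage (R3 + R4 = 7.150 kΩ) loads node A in parallel with R2.
Effective lower resistance at A: R2 ‖ 7.150 = 4.922 kΩ.
First divider: V_A = V_in · 4.922/(59.7 + 4.922) = 0.8455 V.
Stage 2 is unloaded, so V_B = V_A · R4/(R3+R4) = 0.8455 × 3.53/7.150 = 0.4174 V.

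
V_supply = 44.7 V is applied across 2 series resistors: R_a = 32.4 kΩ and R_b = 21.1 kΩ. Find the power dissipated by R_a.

P ≈ 22.6 mW

Series current I = V_supply/ΣR = 44.7/53.50 = 0.8355 mA.
P(R_a) = I²·R_a = (0.8355)² × 32.4 = 22.62 mW.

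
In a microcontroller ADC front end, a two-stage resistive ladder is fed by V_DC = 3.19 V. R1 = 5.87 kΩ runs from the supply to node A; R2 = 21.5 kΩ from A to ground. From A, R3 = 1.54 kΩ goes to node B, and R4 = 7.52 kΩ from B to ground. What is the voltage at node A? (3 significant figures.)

The second stage (R3 + R4 = 9.060 kΩ) loads node A in parallel with R2.
Effective lower resistance at A: R2 ‖ 9.060 = 6.374 kΩ.
V_A = 3.19 × 6.374/(5.87 + 6.374) = 1.661 V.

V_A ≈ 1.66 V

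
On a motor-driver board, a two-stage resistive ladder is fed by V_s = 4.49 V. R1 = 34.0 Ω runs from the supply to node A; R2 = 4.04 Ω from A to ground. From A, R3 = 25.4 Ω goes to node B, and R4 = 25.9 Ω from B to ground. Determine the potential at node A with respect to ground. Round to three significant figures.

Node A sees R2 in parallel with the series input of stage 2, R3 + R4 = 51.30 Ω.
Effective lower resistance at A: R2 ‖ 51.30 = 3.745 Ω.
V_A = 4.49 × 3.745/(34.0 + 3.745) = 0.4455 V.

V_A ≈ 0.445 V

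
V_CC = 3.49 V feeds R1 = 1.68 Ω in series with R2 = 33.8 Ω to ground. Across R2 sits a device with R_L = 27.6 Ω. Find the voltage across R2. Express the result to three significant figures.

V_out ≈ 3.14 V

R2 ‖ R_L = (33.8 × 27.6)/(33.8 + 27.6) = 15.19 Ω.
Now apply the divider: V_out = 3.49 × 0.9004 = 3.143 V.
(Unloaded it would be 3.32 V; the load pulls it down.)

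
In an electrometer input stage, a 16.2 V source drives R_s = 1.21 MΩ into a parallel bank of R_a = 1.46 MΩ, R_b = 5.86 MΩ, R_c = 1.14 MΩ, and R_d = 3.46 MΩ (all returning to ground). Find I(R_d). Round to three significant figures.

I ≈ 1.36 µA

Combine the parallel branches: R_p = (1/1.46 + 1/5.86 + 1/1.14 + 1/3.46)⁻¹ = 0.4946 MΩ.
Node voltage V_A = V_supply · R_p/(R_s + R_p) = 16.2 × 0.2902 = 4.701 V.
Branch current I = V_A/R_d = 4.701/3.46 = 1.359 µA.
(Check via current divider: I_total = 9.504 µA; share G_k/ΣG = 0.1430 → same result.)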